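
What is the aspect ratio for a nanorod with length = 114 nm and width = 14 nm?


Aspect ratio AR = length / diameter
AR = 114 / 14
AR = 8.14

8.14


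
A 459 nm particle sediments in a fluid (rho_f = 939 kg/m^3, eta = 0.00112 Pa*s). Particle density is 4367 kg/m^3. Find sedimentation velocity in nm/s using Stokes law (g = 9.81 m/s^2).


Radius R = 459/2 nm = 2.295e-07 m
Density difference = 4367 - 939 = 3428 kg/m^3
v = 2 * R^2 * (rho_p - rho_f) * g / (9 * eta)
v = 2 * (2.295e-07)^2 * 3428 * 9.81 / (9 * 0.00112)
v = 3.51435e-07 m/s = 351.4347 nm/s

351.4347


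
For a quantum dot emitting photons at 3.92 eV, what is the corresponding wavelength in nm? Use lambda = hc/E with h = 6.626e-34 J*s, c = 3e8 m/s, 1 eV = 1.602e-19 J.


Convert energy: E = 3.92 eV = 3.92 * 1.602e-19 = 6.27984e-19 J
lambda = h*c / E = 6.626e-34 * 3e8 / 6.27984e-19
lambda = 3.16537e-07 m = 316.5 nm

316.5


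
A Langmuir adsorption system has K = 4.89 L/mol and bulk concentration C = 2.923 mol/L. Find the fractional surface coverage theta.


Langmuir isotherm: theta = K*C / (1 + K*C)
K*C = 4.89 * 2.923 = 14.29347
theta = 14.29347 / (1 + 14.29347) = 14.29347 / 15.29347
theta = 0.9346

0.9346


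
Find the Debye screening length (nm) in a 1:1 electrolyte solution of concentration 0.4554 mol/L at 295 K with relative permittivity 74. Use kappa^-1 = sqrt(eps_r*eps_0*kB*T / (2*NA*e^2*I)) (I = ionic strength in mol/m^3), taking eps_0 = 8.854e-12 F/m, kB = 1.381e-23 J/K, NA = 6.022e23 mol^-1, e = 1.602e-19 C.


Ionic strength I = 0.4554 * 1^2 * 1000 = 455.4 mol/m^3
kappa^-1 = sqrt(74 * 8.854e-12 * 1.381e-23 * 295 / (2 * 6.022e23 * (1.602e-19)^2 * 455.4))
kappa^-1 = 0.435 nm

0.435


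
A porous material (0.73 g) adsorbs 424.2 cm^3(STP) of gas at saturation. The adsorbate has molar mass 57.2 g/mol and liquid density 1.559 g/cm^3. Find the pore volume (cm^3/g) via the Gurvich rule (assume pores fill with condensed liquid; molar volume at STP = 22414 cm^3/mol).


Moles adsorbed n = V_ads / 22414 = 424.2 / 22414 = 1.892567e-02 mol
Liquid volume V_liq = n * M / rho_liq = 1.892567e-02 * 57.2 / 1.559 = 0.69439 cm^3
Specific pore volume V_pore = V_liq / m_sample = 0.69439 / 0.73
V_pore = 0.9512 cm^3/g

0.9512


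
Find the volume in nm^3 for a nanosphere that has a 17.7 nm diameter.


Radius r = 17.7/2 = 8.85 nm
Volume V = (4/3) * pi * r^3
V = (4/3) * pi * (8.85)^3
V = 2903.48 nm^3

2903.48


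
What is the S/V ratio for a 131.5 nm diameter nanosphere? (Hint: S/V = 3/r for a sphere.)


Radius r = 131.5/2 = 65.75 nm
S/V = 3 / r = 3 / 65.75
S/V = 0.0456 nm^-1

0.0456


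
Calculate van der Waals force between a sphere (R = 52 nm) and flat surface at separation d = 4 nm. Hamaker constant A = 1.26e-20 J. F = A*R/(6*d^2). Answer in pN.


Convert to SI: R = 52 nm = 5.2e-08 m, d = 4 nm = 4e-09 m
F = A * R / (6 * d^2)
F = 1.26e-20 * 5.2e-08 / (6 * (4e-09)^2)
F = 6.825e-12 N = 6.825 pN

6.825


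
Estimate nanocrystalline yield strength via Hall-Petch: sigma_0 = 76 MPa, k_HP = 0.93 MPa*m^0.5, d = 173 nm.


d = 173 nm = 1.73e-07 m
sqrt(d) = 0.0004159327
Hall-Petch contribution = k / sqrt(d) = 0.93 / 0.0004159327 = 2235.9 MPa
sigma = sigma_0 + k/sqrt(d) = 76 + 2235.9 = 2311.9 MPa

2311.9


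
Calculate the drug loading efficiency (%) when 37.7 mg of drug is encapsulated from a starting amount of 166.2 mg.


Drug loading efficiency = (drug loaded / drug initial) * 100
DLE = 37.7 / 166.2 * 100
DLE = 0.2268 * 100
DLE = 22.68%

22.68


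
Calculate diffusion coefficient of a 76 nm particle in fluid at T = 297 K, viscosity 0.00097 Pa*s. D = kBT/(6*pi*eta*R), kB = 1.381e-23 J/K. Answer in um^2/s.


Radius R = 76/2 = 38 nm = 3.8e-08 m
D = kB*T / (6*pi*eta*R)
D = 1.381e-23 * 297 / (6 * pi * 0.00097 * 3.8e-08)
D = 5.90328e-12 m^2/s = 5.903 um^2/s

5.903


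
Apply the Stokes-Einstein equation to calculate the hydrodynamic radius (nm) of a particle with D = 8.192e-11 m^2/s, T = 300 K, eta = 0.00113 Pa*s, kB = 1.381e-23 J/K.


Stokes-Einstein: R = kB*T / (6*pi*eta*D)
R = 1.381e-23 * 300 / (6 * pi * 0.00113 * 8.192e-11)
R = 2.37435e-09 m = 2.37 nm

2.37


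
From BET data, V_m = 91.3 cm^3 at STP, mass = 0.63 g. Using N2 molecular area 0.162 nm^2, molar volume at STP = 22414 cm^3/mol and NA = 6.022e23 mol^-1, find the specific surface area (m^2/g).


Number of moles in monolayer = V_m / 22414 = 91.3 / 22414 = 0.00407335
Number of molecules = moles * NA = 0.00407335 * 6.022e23
SA = molecules * sigma / mass
SA = (91.3 / 22414) * 6.022e23 * 0.162e-18 / 0.63
SA = 630.8 m^2/g

630.8


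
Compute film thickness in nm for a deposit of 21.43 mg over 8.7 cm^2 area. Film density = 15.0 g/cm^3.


Convert: m = 21.43 mg = 2.1430e-05 kg, A = 8.7 cm^2 = 8.7000e-04 m^2, rho = 15.0 g/cm^3 = 15000 kg/m^3
t = m / (A * rho)
t = 2.1430e-05 / (8.7000e-04 * 15000)
t = 1.6421e-06 m = 1642.1 nm

1642.1


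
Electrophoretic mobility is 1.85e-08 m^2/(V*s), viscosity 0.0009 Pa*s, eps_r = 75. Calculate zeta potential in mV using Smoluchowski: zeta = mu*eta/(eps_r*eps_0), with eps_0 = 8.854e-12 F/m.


Smoluchowski equation: zeta = mu * eta / (eps_r * eps_0)
zeta = 1.85e-08 * 0.0009 / (75 * 8.854e-12)
zeta = 0.025073 V = 25.07 mV

25.07


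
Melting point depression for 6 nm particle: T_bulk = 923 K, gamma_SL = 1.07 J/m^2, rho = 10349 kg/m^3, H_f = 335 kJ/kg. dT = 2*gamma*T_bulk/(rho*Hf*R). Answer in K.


Radius R = 6/2 = 3 nm = 3e-09 m
Convert H_f = 335 kJ/kg = 335000 J/kg
dT = 2 * gamma_SL * T_bulk / (rho * H_f * R)
dT = 2 * 1.07 * 923 / (10349 * 335000 * 3e-09)
dT = 189.9 K

189.9


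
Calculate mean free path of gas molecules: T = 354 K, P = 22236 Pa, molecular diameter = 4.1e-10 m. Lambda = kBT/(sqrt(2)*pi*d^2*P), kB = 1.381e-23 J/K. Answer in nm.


Mean free path: lambda = kB*T / (sqrt(2) * pi * d^2 * P)
lambda = 1.381e-23 * 354 / (sqrt(2) * pi * (4.1e-10)^2 * 22236)
lambda = 2.9438e-07 m
lambda = 294.38 nm

294.38


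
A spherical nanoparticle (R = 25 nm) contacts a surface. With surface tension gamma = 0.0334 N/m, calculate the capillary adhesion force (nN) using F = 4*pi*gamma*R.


Convert radius: R = 25 nm = 2.5e-08 m
F = 4 * pi * gamma * R
F = 4 * pi * 0.0334 * 2.5e-08
F = 1.04929e-08 N = 10.4929 nN

10.4929


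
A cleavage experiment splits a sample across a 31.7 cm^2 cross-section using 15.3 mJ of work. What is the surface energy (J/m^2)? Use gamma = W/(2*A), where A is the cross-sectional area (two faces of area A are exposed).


Convert: A = 31.7 cm^2 = 0.00317 m^2, W = 15.3 mJ = 0.0153 J
Cleaving exposes two faces of area A, so total new surface = 2*A and gamma = W / (2*A)
gamma = 0.0153 / (2 * 0.00317)
gamma = 2.413 J/m^2

2.413


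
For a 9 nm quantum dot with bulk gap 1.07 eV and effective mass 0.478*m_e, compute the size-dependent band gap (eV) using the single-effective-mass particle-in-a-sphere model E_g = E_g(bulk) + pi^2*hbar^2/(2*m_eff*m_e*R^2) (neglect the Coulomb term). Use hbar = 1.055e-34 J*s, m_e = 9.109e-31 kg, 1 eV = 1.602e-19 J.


Radius R = 9/2 nm = 4.5e-09 m
Confinement energy dE = pi^2 * hbar^2 / (2 * m_eff * m_e * R^2)
dE = pi^2 * (1.055e-34)^2 / (2 * 0.478 * 9.109e-31 * (4.5e-09)^2) J, divided by 1.602e-19 J/eV
dE = 0.0389 eV
Total band gap = E_g(bulk) + dE = 1.07 + 0.0389 = 1.1089 eV

1.1089


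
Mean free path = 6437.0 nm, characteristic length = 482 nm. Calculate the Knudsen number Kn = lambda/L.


Knudsen number Kn = lambda / L
Kn = 6437.0 / 482
Kn = 13.3548

13.3548


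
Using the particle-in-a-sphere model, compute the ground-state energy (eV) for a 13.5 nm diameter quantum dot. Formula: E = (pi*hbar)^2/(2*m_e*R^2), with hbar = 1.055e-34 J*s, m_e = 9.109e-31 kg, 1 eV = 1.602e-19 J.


Radius R = 13.5/2 = 6.75 nm = 6.75e-09 m
E = (pi * 1.055e-34)^2 / (2 * 9.109e-31 * (6.75e-09)^2)
E(J) = 1.32342e-21
E = E(J) / 1.602e-19 = 0.0083 eV

0.0083


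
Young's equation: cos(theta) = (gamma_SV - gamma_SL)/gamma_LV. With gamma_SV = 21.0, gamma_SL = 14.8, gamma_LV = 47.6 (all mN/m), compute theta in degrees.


cos(theta) = (gamma_SV - gamma_SL) / gamma_LV
cos(theta) = (21.0 - 14.8) / 47.6
cos(theta) = 0.130252
theta = arccos(0.130252) = 82.52 degrees

82.52


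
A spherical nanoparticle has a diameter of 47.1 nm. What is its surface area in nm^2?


Radius r = 47.1/2 = 23.55 nm
Surface area SA = 4 * pi * r^2
SA = 4 * pi * (23.55)^2
SA = 6969.34 nm^2

6969.34


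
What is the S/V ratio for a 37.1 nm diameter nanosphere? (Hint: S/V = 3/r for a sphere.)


Radius r = 37.1/2 = 18.55 nm
S/V = 3 / r = 3 / 18.55
S/V = 0.1617 nm^-1

0.1617


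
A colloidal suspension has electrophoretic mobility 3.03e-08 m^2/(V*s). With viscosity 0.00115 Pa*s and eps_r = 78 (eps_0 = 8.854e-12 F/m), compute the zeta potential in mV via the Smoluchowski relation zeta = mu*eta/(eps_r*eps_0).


Smoluchowski equation: zeta = mu * eta / (eps_r * eps_0)
zeta = 3.03e-08 * 0.00115 / (78 * 8.854e-12)
zeta = 0.050455 V = 50.46 mV

50.46


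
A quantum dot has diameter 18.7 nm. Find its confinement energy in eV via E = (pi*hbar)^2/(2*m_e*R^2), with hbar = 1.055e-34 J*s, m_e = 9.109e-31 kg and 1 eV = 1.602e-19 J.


Radius R = 18.7/2 = 9.35 nm = 9.35e-09 m
E = (pi * 1.055e-34)^2 / (2 * 9.109e-31 * (9.35e-09)^2)
E(J) = 6.89733e-22
E = E(J) / 1.602e-19 = 0.0043 eV

0.0043


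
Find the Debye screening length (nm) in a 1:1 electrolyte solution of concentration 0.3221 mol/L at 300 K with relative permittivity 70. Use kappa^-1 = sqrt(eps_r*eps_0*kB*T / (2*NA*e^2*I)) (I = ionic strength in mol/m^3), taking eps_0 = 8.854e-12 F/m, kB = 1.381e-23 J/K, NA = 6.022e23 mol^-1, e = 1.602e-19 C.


Ionic strength I = 0.3221 * 1^2 * 1000 = 322.1 mol/m^3
kappa^-1 = sqrt(70 * 8.854e-12 * 1.381e-23 * 300 / (2 * 6.022e23 * (1.602e-19)^2 * 322.1))
kappa^-1 = 0.508 nm

0.508


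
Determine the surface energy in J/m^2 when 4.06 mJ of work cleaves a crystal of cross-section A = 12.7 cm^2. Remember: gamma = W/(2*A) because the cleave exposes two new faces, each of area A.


Convert: A = 12.7 cm^2 = 0.00127 m^2, W = 4.06 mJ = 0.00406 J
Cleaving exposes two faces of area A, so total new surface = 2*A and gamma = W / (2*A)
gamma = 0.00406 / (2 * 0.00127)
gamma = 1.598 J/m^2

1.598


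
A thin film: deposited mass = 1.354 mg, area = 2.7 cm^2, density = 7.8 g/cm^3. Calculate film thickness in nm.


Convert: m = 1.354 mg = 1.3540e-06 kg, A = 2.7 cm^2 = 2.7000e-04 m^2, rho = 7.8 g/cm^3 = 7800 kg/m^3
t = m / (A * rho)
t = 1.3540e-06 / (2.7000e-04 * 7800)
t = 6.4292e-07 m = 642.9 nm

642.9


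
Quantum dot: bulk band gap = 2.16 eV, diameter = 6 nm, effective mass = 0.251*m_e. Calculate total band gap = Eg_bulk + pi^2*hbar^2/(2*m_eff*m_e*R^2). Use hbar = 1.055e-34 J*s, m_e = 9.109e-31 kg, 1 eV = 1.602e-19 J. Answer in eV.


Radius R = 6/2 nm = 3e-09 m
Confinement energy dE = pi^2 * hbar^2 / (2 * m_eff * m_e * R^2)
dE = pi^2 * (1.055e-34)^2 / (2 * 0.251 * 9.109e-31 * (3e-09)^2) J, divided by 1.602e-19 J/eV
dE = 0.1666 eV
Total band gap = E_g(bulk) + dE = 2.16 + 0.1666 = 2.3266 eV

2.3266


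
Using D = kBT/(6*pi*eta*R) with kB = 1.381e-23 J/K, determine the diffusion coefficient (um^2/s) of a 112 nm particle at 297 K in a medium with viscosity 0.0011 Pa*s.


Radius R = 112/2 = 56 nm = 5.6e-08 m
D = kB*T / (6*pi*eta*R)
D = 1.381e-23 * 297 / (6 * pi * 0.0011 * 5.6e-08)
D = 3.53239e-12 m^2/s = 3.532 um^2/s

3.532


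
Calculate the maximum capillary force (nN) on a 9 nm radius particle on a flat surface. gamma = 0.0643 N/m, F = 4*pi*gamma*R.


Convert radius: R = 9 nm = 9e-09 m
F = 4 * pi * gamma * R
F = 4 * pi * 0.0643 * 9e-09
F = 7.27216e-09 N = 7.2722 nN

7.2722


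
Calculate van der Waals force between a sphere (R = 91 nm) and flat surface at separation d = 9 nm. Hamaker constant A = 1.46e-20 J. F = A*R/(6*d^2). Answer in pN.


Convert to SI: R = 91 nm = 9.1e-08 m, d = 9 nm = 9e-09 m
F = A * R / (6 * d^2)
F = 1.46e-20 * 9.1e-08 / (6 * (9e-09)^2)
F = 2.73374e-12 N = 2.734 pN

2.734


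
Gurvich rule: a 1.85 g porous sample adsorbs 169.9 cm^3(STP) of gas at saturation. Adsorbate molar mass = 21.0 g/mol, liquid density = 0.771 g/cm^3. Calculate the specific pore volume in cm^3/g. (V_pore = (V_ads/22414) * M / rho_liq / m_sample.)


Moles adsorbed n = V_ads / 22414 = 169.9 / 22414 = 7.580084e-03 mol
Liquid volume V_liq = n * M / rho_liq = 7.580084e-03 * 21.0 / 0.771 = 0.20646 cm^3
Specific pore volume V_pore = V_liq / m_sample = 0.20646 / 1.85
V_pore = 0.1116 cm^3/g

0.1116


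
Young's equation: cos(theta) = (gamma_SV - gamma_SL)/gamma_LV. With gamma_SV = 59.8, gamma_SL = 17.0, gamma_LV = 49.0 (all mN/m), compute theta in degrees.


cos(theta) = (gamma_SV - gamma_SL) / gamma_LV
cos(theta) = (59.8 - 17.0) / 49.0
cos(theta) = 0.873469
theta = arccos(0.873469) = 29.14 degrees

29.14


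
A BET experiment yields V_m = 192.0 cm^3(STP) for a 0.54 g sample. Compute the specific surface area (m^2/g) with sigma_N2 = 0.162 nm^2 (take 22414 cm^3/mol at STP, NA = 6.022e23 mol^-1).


Number of moles in monolayer = V_m / 22414 = 192.0 / 22414 = 0.00856607
Number of molecules = moles * NA = 0.00856607 * 6.022e23
SA = molecules * sigma / mass
SA = (192.0 / 22414) * 6.022e23 * 0.162e-18 / 0.54
SA = 1547.5 m^2/g

1547.5


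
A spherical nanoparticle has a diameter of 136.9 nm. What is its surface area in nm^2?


Radius r = 136.9/2 = 68.45 nm
Surface area SA = 4 * pi * r^2
SA = 4 * pi * (68.45)^2
SA = 58878.5 nm^2

58878.5


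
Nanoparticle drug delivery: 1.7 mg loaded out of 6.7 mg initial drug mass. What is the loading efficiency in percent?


Drug loading efficiency = (drug loaded / drug initial) * 100
DLE = 1.7 / 6.7 * 100
DLE = 0.2537 * 100
DLE = 25.37%

25.37


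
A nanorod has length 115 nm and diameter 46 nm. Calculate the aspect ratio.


Aspect ratio AR = length / diameter
AR = 115 / 46
AR = 2.5

2.5


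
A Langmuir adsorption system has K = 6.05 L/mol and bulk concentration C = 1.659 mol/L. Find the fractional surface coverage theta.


Langmuir isotherm: theta = K*C / (1 + K*C)
K*C = 6.05 * 1.659 = 10.03695
theta = 10.03695 / (1 + 10.03695) = 10.03695 / 11.03695
theta = 0.9094

0.9094


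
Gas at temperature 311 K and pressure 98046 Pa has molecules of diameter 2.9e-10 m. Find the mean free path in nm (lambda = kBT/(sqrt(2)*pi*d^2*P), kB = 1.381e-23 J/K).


Mean free path: lambda = kB*T / (sqrt(2) * pi * d^2 * P)
lambda = 1.381e-23 * 311 / (sqrt(2) * pi * (2.9e-10)^2 * 98046)
lambda = 1.17237e-07 m
lambda = 117.24 nm

117.24


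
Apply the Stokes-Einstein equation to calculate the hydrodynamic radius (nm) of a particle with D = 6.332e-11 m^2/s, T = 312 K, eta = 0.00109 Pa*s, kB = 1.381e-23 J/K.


Stokes-Einstein: R = kB*T / (6*pi*eta*D)
R = 1.381e-23 * 312 / (6 * pi * 0.00109 * 6.332e-11)
R = 3.31192e-09 m = 3.31 nm

3.31


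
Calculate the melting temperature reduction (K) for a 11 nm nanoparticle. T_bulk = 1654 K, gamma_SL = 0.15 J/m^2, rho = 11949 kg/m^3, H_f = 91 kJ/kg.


Radius R = 11/2 = 5.5 nm = 5.5e-09 m
Convert H_f = 91 kJ/kg = 91000 J/kg
dT = 2 * gamma_SL * T_bulk / (rho * H_f * R)
dT = 2 * 0.15 * 1654 / (11949 * 91000 * 5.5e-09)
dT = 83.0 K

83.0


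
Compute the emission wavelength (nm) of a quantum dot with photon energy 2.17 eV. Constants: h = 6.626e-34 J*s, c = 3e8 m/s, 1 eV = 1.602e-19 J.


Convert energy: E = 2.17 eV = 2.17 * 1.602e-19 = 3.47634e-19 J
lambda = h*c / E = 6.626e-34 * 3e8 / 3.47634e-19
lambda = 5.71808e-07 m = 571.8 nm

571.8


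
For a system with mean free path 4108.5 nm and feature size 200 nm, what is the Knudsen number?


Knudsen number Kn = lambda / L
Kn = 4108.5 / 200
Kn = 20.5425

20.5425


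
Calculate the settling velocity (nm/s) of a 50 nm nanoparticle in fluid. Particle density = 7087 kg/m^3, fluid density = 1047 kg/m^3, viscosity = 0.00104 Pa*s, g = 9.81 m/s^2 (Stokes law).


Radius R = 50/2 nm = 2.5e-08 m
Density difference = 7087 - 1047 = 6040 kg/m^3
v = 2 * R^2 * (rho_p - rho_f) * g / (9 * eta)
v = 2 * (2.5e-08)^2 * 6040 * 9.81 / (9 * 0.00104)
v = 7.91298e-09 m/s = 7.913 nm/s

7.913


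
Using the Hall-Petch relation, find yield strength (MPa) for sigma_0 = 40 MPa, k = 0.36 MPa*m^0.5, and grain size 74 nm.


d = 74 nm = 7.4e-08 m
sqrt(d) = 0.0002720294
Hall-Petch contribution = k / sqrt(d) = 0.36 / 0.0002720294 = 1323.4 MPa
sigma = sigma_0 + k/sqrt(d) = 40 + 1323.4 = 1363.4 MPa

1363.4


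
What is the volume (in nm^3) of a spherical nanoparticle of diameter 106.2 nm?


Radius r = 106.2/2 = 53.1 nm
Volume V = (4/3) * pi * r^3
V = (4/3) * pi * (53.1)^3
V = 627151.08 nm^3

627151.08


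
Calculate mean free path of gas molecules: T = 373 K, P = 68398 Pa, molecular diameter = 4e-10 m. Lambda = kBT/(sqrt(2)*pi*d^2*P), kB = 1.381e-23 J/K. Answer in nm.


Mean free path: lambda = kB*T / (sqrt(2) * pi * d^2 * P)
lambda = 1.381e-23 * 373 / (sqrt(2) * pi * (4e-10)^2 * 68398)
lambda = 1.05943e-07 m
lambda = 105.94 nm

105.94


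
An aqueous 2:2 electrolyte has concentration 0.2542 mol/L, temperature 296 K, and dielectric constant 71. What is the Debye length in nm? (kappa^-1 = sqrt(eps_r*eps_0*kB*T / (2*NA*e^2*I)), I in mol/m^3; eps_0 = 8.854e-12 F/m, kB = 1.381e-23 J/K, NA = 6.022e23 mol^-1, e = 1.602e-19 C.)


Ionic strength I = 0.2542 * 2^2 * 1000 = 1016.8 mol/m^3
kappa^-1 = sqrt(71 * 8.854e-12 * 1.381e-23 * 296 / (2 * 6.022e23 * (1.602e-19)^2 * 1016.8))
kappa^-1 = 0.286 nm

0.286


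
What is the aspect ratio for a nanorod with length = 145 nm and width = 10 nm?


Aspect ratio AR = length / diameter
AR = 145 / 10
AR = 14.5

14.5


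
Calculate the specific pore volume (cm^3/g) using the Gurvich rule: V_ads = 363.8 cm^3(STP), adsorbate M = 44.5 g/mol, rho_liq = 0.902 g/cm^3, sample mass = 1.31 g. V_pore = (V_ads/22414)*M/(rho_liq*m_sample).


Moles adsorbed n = V_ads / 22414 = 363.8 / 22414 = 1.623093e-02 mol
Liquid volume V_liq = n * M / rho_liq = 1.623093e-02 * 44.5 / 0.902 = 0.80075 cm^3
Specific pore volume V_pore = V_liq / m_sample = 0.80075 / 1.31
V_pore = 0.6113 cm^3/g

0.6113


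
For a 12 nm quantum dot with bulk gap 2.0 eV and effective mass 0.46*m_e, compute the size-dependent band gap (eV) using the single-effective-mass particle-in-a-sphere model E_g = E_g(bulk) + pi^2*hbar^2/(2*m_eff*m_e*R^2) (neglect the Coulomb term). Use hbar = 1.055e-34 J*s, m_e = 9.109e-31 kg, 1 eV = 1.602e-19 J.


Radius R = 12/2 nm = 6e-09 m
Confinement energy dE = pi^2 * hbar^2 / (2 * m_eff * m_e * R^2)
dE = pi^2 * (1.055e-34)^2 / (2 * 0.46 * 9.109e-31 * (6e-09)^2) J, divided by 1.602e-19 J/eV
dE = 0.0227 eV
Total band gap = E_g(bulk) + dE = 2.0 + 0.0227 = 2.0227 eV

2.0227


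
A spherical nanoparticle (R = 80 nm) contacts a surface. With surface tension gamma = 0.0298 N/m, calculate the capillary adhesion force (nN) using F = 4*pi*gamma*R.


Convert radius: R = 80 nm = 8e-08 m
F = 4 * pi * gamma * R
F = 4 * pi * 0.0298 * 8e-08
F = 2.99582e-08 N = 29.9582 nN

29.9582


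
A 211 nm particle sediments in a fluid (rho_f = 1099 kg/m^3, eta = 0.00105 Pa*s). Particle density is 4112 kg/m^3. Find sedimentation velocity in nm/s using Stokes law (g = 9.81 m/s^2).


Radius R = 211/2 nm = 1.055e-07 m
Density difference = 4112 - 1099 = 3013 kg/m^3
v = 2 * R^2 * (rho_p - rho_f) * g / (9 * eta)
v = 2 * (1.055e-07)^2 * 3013 * 9.81 / (9 * 0.00105)
v = 6.9626e-08 m/s = 69.626 nm/s

69.626


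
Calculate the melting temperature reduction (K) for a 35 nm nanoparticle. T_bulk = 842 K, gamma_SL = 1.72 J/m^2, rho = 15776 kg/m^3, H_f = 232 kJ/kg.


Radius R = 35/2 = 17.5 nm = 1.75e-08 m
Convert H_f = 232 kJ/kg = 232000 J/kg
dT = 2 * gamma_SL * T_bulk / (rho * H_f * R)
dT = 2 * 1.72 * 842 / (15776 * 232000 * 1.75e-08)
dT = 45.2 K

45.2


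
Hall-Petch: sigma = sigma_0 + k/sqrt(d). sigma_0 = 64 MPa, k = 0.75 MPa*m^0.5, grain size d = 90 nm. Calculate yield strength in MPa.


d = 90 nm = 9e-08 m
sqrt(d) = 0.0003
Hall-Petch contribution = k / sqrt(d) = 0.75 / 0.0003 = 2500.0 MPa
sigma = sigma_0 + k/sqrt(d) = 64 + 2500.0 = 2564.0 MPa

2564.0


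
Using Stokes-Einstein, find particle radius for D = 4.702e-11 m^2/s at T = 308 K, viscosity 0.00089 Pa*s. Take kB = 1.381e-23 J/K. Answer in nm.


Stokes-Einstein: R = kB*T / (6*pi*eta*D)
R = 1.381e-23 * 308 / (6 * pi * 0.00089 * 4.702e-11)
R = 5.39226e-09 m = 5.39 nm

5.39


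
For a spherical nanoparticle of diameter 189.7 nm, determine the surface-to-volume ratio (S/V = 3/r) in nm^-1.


Radius r = 189.7/2 = 94.85 nm
S/V = 3 / r = 3 / 94.85
S/V = 0.0316 nm^-1

0.0316


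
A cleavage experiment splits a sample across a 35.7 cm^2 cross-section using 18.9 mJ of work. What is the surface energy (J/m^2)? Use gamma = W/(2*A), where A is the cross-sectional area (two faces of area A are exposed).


Convert: A = 35.7 cm^2 = 0.00357 m^2, W = 18.9 mJ = 0.0189 J
Cleaving exposes two faces of area A, so total new surface = 2*A and gamma = W / (2*A)
gamma = 0.0189 / (2 * 0.00357)
gamma = 2.647 J/m^2

2.647


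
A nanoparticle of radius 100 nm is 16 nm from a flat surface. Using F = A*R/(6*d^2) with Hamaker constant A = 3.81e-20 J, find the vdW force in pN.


Convert to SI: R = 100 nm = 1e-07 m, d = 16 nm = 1.6e-08 m
F = A * R / (6 * d^2)
F = 3.81e-20 * 1e-07 / (6 * (1.6e-08)^2)
F = 2.48047e-12 N = 2.48 pN

2.48


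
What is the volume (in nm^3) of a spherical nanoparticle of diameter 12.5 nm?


Radius r = 12.5/2 = 6.25 nm
Volume V = (4/3) * pi * r^3
V = (4/3) * pi * (6.25)^3
V = 1022.65 nm^3

1022.65


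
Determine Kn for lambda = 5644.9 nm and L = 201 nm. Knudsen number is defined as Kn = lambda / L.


Knudsen number Kn = lambda / L
Kn = 5644.9 / 201
Kn = 28.0841

28.0841


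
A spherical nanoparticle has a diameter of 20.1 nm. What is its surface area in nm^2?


Radius r = 20.1/2 = 10.05 nm
Surface area SA = 4 * pi * r^2
SA = 4 * pi * (10.05)^2
SA = 1269.23 nm^2

1269.23


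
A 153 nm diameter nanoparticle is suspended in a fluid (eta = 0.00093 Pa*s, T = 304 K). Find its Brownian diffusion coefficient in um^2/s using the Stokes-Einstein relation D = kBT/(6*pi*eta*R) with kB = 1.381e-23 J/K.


Radius R = 153/2 = 76.5 nm = 7.65e-08 m
D = kB*T / (6*pi*eta*R)
D = 1.381e-23 * 304 / (6 * pi * 0.00093 * 7.65e-08)
D = 3.13056e-12 m^2/s = 3.131 um^2/s

3.131


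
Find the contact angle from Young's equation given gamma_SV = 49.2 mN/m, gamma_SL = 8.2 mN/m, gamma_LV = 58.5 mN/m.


cos(theta) = (gamma_SV - gamma_SL) / gamma_LV
cos(theta) = (49.2 - 8.2) / 58.5
cos(theta) = 0.700855
theta = arccos(0.700855) = 45.5 degrees

45.5


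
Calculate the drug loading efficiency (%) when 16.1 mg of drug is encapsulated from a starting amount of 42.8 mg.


Drug loading efficiency = (drug loaded / drug initial) * 100
DLE = 16.1 / 42.8 * 100
DLE = 0.3762 * 100
DLE = 37.62%

37.62


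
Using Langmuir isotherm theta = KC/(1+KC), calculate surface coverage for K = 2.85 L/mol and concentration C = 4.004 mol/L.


Langmuir isotherm: theta = K*C / (1 + K*C)
K*C = 2.85 * 4.004 = 11.4114
theta = 11.4114 / (1 + 11.4114) = 11.4114 / 12.4114
theta = 0.9194

0.9194


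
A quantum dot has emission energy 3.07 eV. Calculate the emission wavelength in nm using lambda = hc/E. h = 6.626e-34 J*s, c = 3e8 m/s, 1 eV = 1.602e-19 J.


Convert energy: E = 3.07 eV = 3.07 * 1.602e-19 = 4.91814e-19 J
lambda = h*c / E = 6.626e-34 * 3e8 / 4.91814e-19
lambda = 4.04177e-07 m = 404.2 nm

404.2


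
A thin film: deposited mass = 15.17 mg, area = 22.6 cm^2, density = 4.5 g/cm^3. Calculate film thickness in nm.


Convert: m = 15.17 mg = 1.5170e-05 kg, A = 22.6 cm^2 = 2.2600e-03 m^2, rho = 4.5 g/cm^3 = 4500 kg/m^3
t = m / (A * rho)
t = 1.5170e-05 / (2.2600e-03 * 4500)
t = 1.4916e-06 m = 1491.6 nm

1491.6


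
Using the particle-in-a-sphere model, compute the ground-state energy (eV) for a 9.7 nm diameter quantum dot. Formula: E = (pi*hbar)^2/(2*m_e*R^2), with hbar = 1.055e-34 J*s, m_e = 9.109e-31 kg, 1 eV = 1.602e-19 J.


Radius R = 9.7/2 = 4.85 nm = 4.85e-09 m
E = (pi * 1.055e-34)^2 / (2 * 9.109e-31 * (4.85e-09)^2)
E(J) = 2.56342e-21
E = E(J) / 1.602e-19 = 0.016 eV

0.016


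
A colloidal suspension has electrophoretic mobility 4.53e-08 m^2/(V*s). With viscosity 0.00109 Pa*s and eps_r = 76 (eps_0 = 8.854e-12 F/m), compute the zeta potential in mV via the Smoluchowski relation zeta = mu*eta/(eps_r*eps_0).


Smoluchowski equation: zeta = mu * eta / (eps_r * eps_0)
zeta = 4.53e-08 * 0.00109 / (76 * 8.854e-12)
zeta = 0.073379 V = 73.38 mV

73.38


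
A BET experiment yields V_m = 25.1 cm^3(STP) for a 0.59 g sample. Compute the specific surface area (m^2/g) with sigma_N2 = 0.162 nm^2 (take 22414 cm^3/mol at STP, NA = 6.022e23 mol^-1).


Number of moles in monolayer = V_m / 22414 = 25.1 / 22414 = 0.00111984
Number of molecules = moles * NA = 0.00111984 * 6.022e23
SA = molecules * sigma / mass
SA = (25.1 / 22414) * 6.022e23 * 0.162e-18 / 0.59
SA = 185.2 m^2/g

185.2


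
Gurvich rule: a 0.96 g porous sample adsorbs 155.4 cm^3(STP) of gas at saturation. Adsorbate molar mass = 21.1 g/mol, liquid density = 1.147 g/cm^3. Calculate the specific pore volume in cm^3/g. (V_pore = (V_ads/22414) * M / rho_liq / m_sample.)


Moles adsorbed n = V_ads / 22414 = 155.4 / 22414 = 6.933167e-03 mol
Liquid volume V_liq = n * M / rho_liq = 6.933167e-03 * 21.1 / 1.147 = 0.12754 cm^3
Specific pore volume V_pore = V_liq / m_sample = 0.12754 / 0.96
V_pore = 0.1329 cm^3/g

0.1329


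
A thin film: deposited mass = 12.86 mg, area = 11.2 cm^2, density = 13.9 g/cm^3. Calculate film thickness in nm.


Convert: m = 12.86 mg = 1.2860e-05 kg, A = 11.2 cm^2 = 1.1200e-03 m^2, rho = 13.9 g/cm^3 = 13900 kg/m^3
t = m / (A * rho)
t = 1.2860e-05 / (1.1200e-03 * 13900)
t = 8.2605e-07 m = 826.1 nm

826.1


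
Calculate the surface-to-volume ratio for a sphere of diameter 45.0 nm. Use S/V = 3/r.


Radius r = 45.0/2 = 22.5 nm
S/V = 3 / r = 3 / 22.5
S/V = 0.1333 nm^-1

0.1333


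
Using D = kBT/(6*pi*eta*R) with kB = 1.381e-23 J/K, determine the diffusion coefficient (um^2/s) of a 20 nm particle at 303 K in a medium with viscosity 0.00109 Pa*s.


Radius R = 20/2 = 10 nm = 1e-08 m
D = kB*T / (6*pi*eta*R)
D = 1.381e-23 * 303 / (6 * pi * 0.00109 * 1e-08)
D = 2.03661e-11 m^2/s = 20.366 um^2/s

20.366


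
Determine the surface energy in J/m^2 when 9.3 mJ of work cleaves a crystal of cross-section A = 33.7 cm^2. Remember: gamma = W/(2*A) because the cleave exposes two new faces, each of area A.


Convert: A = 33.7 cm^2 = 0.00337 m^2, W = 9.3 mJ = 0.0093 J
Cleaving exposes two faces of area A, so total new surface = 2*A and gamma = W / (2*A)
gamma = 0.0093 / (2 * 0.00337)
gamma = 1.38 J/m^2

1.38


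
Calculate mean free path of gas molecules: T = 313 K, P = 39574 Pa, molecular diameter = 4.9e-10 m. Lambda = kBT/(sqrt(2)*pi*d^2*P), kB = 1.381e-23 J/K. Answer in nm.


Mean free path: lambda = kB*T / (sqrt(2) * pi * d^2 * P)
lambda = 1.381e-23 * 313 / (sqrt(2) * pi * (4.9e-10)^2 * 39574)
lambda = 1.02393e-07 m
lambda = 102.39 nm

102.39


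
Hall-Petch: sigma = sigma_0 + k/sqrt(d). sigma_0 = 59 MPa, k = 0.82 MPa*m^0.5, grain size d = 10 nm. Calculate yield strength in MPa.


d = 10 nm = 1e-08 m
sqrt(d) = 0.0001
Hall-Petch contribution = k / sqrt(d) = 0.82 / 0.0001 = 8200.0 MPa
sigma = sigma_0 + k/sqrt(d) = 59 + 8200.0 = 8259.0 MPa

8259.0


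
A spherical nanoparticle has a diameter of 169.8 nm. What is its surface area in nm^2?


Radius r = 169.8/2 = 84.9 nm
Surface area SA = 4 * pi * r^2
SA = 4 * pi * (84.9)^2
SA = 90578.53 nm^2

90578.53


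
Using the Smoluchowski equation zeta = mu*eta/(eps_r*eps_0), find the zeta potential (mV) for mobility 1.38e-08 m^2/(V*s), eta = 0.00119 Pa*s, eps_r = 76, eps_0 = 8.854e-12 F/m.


Smoluchowski equation: zeta = mu * eta / (eps_r * eps_0)
zeta = 1.38e-08 * 0.00119 / (76 * 8.854e-12)
zeta = 0.024405 V = 24.4 mV

24.4


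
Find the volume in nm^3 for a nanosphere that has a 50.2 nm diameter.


Radius r = 50.2/2 = 25.1 nm
Volume V = (4/3) * pi * r^3
V = (4/3) * pi * (25.1)^3
V = 66238.39 nm^3

66238.39


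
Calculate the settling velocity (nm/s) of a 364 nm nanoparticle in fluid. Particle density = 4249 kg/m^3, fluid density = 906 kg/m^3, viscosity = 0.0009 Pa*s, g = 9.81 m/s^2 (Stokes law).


Radius R = 364/2 nm = 1.82e-07 m
Density difference = 4249 - 906 = 3343 kg/m^3
v = 2 * R^2 * (rho_p - rho_f) * g / (9 * eta)
v = 2 * (1.82e-07)^2 * 3343 * 9.81 / (9 * 0.0009)
v = 2.68221e-07 m/s = 268.2212 nm/s

268.2212


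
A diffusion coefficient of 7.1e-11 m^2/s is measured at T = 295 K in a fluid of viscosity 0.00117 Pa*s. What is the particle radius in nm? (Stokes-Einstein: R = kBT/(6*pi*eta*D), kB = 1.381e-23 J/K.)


Stokes-Einstein: R = kB*T / (6*pi*eta*D)
R = 1.381e-23 * 295 / (6 * pi * 0.00117 * 7.1e-11)
R = 2.60178e-09 m = 2.6 nm

2.6


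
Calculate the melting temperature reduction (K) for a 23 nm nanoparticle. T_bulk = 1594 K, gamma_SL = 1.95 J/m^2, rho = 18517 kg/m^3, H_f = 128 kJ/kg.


Radius R = 23/2 = 11.5 nm = 1.15e-08 m
Convert H_f = 128 kJ/kg = 128000 J/kg
dT = 2 * gamma_SL * T_bulk / (rho * H_f * R)
dT = 2 * 1.95 * 1594 / (18517 * 128000 * 1.15e-08)
dT = 228.1 K

228.1


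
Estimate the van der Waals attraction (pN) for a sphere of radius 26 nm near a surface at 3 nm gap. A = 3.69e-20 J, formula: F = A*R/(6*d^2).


Convert to SI: R = 26 nm = 2.6e-08 m, d = 3 nm = 3e-09 m
F = A * R / (6 * d^2)
F = 3.69e-20 * 2.6e-08 / (6 * (3e-09)^2)
F = 1.77667e-11 N = 17.767 pN

17.767


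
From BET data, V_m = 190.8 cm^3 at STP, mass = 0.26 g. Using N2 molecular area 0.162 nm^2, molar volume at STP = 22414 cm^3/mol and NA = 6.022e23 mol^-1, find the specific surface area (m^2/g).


Number of moles in monolayer = V_m / 22414 = 190.8 / 22414 = 0.00851254
Number of molecules = moles * NA = 0.00851254 * 6.022e23
SA = molecules * sigma / mass
SA = (190.8 / 22414) * 6.022e23 * 0.162e-18 / 0.26
SA = 3194.0 m^2/g

3194.0


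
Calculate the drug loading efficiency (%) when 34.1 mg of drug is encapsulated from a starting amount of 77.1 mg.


Drug loading efficiency = (drug loaded / drug initial) * 100
DLE = 34.1 / 77.1 * 100
DLE = 0.4423 * 100
DLE = 44.23%

44.23


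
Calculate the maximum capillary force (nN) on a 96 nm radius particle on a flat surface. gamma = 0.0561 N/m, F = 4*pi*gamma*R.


Convert radius: R = 96 nm = 9.6e-08 m
F = 4 * pi * gamma * R
F = 4 * pi * 0.0561 * 9.6e-08
F = 6.76774e-08 N = 67.6774 nN

67.6774


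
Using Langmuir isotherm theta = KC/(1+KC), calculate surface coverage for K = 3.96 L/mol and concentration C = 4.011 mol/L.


Langmuir isotherm: theta = K*C / (1 + K*C)
K*C = 3.96 * 4.011 = 15.88356
theta = 15.88356 / (1 + 15.88356) = 15.88356 / 16.88356
theta = 0.9408

0.9408


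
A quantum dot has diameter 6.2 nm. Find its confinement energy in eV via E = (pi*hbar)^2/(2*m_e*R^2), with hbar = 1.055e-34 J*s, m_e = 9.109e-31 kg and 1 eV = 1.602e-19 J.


Radius R = 6.2/2 = 3.1 nm = 3.1e-09 m
E = (pi * 1.055e-34)^2 / (2 * 9.109e-31 * (3.1e-09)^2)
E(J) = 6.27452e-21
E = E(J) / 1.602e-19 = 0.0392 eV

0.0392


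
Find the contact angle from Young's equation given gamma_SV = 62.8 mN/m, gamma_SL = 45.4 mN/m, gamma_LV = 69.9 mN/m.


cos(theta) = (gamma_SV - gamma_SL) / gamma_LV
cos(theta) = (62.8 - 45.4) / 69.9
cos(theta) = 0.248927
theta = arccos(0.248927) = 75.59 degrees

75.59


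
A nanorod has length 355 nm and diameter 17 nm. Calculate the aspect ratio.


Aspect ratio AR = length / diameter
AR = 355 / 17
AR = 20.88

20.88


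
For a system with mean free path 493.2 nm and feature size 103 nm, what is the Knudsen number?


Knudsen number Kn = lambda / L
Kn = 493.2 / 103
Kn = 4.7883

4.7883


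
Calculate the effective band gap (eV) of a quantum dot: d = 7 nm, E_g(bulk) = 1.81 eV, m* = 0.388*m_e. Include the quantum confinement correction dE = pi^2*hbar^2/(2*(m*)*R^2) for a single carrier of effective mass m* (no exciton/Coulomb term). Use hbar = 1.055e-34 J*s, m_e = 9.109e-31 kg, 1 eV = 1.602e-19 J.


Radius R = 7/2 nm = 3.5e-09 m
Confinement energy dE = pi^2 * hbar^2 / (2 * m_eff * m_e * R^2)
dE = pi^2 * (1.055e-34)^2 / (2 * 0.388 * 9.109e-31 * (3.5e-09)^2) J, divided by 1.602e-19 J/eV
dE = 0.0792 eV
Total band gap = E_g(bulk) + dE = 1.81 + 0.0792 = 1.8892 eV

1.8892


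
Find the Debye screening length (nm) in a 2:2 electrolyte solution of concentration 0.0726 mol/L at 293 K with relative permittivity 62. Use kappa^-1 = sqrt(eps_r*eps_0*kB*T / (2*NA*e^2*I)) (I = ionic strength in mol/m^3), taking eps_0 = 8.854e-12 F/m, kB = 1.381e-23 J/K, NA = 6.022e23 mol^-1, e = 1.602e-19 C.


Ionic strength I = 0.0726 * 2^2 * 1000 = 290.4 mol/m^3
kappa^-1 = sqrt(62 * 8.854e-12 * 1.381e-23 * 293 / (2 * 6.022e23 * (1.602e-19)^2 * 290.4))
kappa^-1 = 0.497 nm

0.497


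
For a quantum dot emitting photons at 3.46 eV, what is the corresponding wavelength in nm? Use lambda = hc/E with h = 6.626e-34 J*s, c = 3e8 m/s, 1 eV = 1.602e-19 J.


Convert energy: E = 3.46 eV = 3.46 * 1.602e-19 = 5.54292e-19 J
lambda = h*c / E = 6.626e-34 * 3e8 / 5.54292e-19
lambda = 3.5862e-07 m = 358.6 nm

358.6


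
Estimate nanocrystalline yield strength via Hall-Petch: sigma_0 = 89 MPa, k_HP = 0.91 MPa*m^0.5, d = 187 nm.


d = 187 nm = 1.87e-07 m
sqrt(d) = 0.000432435
Hall-Petch contribution = k / sqrt(d) = 0.91 / 0.000432435 = 2104.4 MPa
sigma = sigma_0 + k/sqrt(d) = 89 + 2104.4 = 2193.4 MPa

2193.4


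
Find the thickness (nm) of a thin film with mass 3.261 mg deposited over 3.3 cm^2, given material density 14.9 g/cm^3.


Convert: m = 3.261 mg = 3.2610e-06 kg, A = 3.3 cm^2 = 3.3000e-04 m^2, rho = 14.9 g/cm^3 = 14900 kg/m^3
t = m / (A * rho)
t = 3.2610e-06 / (3.3000e-04 * 14900)
t = 6.6321e-07 m = 663.2 nm

663.2


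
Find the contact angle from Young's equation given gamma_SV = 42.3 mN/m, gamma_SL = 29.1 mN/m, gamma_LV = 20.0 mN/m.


cos(theta) = (gamma_SV - gamma_SL) / gamma_LV
cos(theta) = (42.3 - 29.1) / 20.0
cos(theta) = 0.66
theta = arccos(0.66) = 48.7 degrees

48.7


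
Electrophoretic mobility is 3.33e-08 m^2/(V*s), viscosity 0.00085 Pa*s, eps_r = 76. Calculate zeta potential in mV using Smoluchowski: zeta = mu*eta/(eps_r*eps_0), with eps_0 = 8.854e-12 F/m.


Smoluchowski equation: zeta = mu * eta / (eps_r * eps_0)
zeta = 3.33e-08 * 0.00085 / (76 * 8.854e-12)
zeta = 0.042064 V = 42.06 mV

42.06


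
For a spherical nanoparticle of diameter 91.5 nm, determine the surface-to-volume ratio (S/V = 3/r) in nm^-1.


Radius r = 91.5/2 = 45.75 nm
S/V = 3 / r = 3 / 45.75
S/V = 0.0656 nm^-1

0.0656


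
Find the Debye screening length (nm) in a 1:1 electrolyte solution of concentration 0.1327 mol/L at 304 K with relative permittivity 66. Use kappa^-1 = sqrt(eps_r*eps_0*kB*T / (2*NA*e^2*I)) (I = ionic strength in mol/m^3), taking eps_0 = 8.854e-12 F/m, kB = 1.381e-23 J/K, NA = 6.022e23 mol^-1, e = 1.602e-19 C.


Ionic strength I = 0.1327 * 1^2 * 1000 = 132.7 mol/m^3
kappa^-1 = sqrt(66 * 8.854e-12 * 1.381e-23 * 304 / (2 * 6.022e23 * (1.602e-19)^2 * 132.7))
kappa^-1 = 0.773 nm

0.773


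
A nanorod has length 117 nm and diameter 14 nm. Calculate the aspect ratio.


Aspect ratio AR = length / diameter
AR = 117 / 14
AR = 8.36

8.36


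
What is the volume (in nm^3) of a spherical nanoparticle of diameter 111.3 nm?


Radius r = 111.3/2 = 55.65 nm
Volume V = (4/3) * pi * r^3
V = (4/3) * pi * (55.65)^3
V = 721911.76 nm^3

721911.76


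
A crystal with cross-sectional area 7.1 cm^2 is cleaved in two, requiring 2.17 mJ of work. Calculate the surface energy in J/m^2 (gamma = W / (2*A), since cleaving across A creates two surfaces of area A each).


Convert: A = 7.1 cm^2 = 0.00071 m^2, W = 2.17 mJ = 0.00217 J
Cleaving exposes two faces of area A, so total new surface = 2*A and gamma = W / (2*A)
gamma = 0.00217 / (2 * 0.00071)
gamma = 1.528 J/m^2

1.528


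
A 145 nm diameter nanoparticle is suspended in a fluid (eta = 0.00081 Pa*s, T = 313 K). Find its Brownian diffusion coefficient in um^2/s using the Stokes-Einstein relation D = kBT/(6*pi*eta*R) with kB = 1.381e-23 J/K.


Radius R = 145/2 = 72.5 nm = 7.25e-08 m
D = kB*T / (6*pi*eta*R)
D = 1.381e-23 * 313 / (6 * pi * 0.00081 * 7.25e-08)
D = 3.90494e-12 m^2/s = 3.905 um^2/s

3.905


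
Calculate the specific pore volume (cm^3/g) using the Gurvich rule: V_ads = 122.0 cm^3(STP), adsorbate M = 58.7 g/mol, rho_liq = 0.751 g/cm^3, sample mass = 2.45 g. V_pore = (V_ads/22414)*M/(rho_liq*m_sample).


Moles adsorbed n = V_ads / 22414 = 122.0 / 22414 = 5.443027e-03 mol
Liquid volume V_liq = n * M / rho_liq = 5.443027e-03 * 58.7 / 0.751 = 0.42544 cm^3
Specific pore volume V_pore = V_liq / m_sample = 0.42544 / 2.45
V_pore = 0.1736 cm^3/g

0.1736


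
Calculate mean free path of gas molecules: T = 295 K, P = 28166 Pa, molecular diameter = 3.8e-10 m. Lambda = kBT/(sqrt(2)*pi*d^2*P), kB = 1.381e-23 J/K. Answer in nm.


Mean free path: lambda = kB*T / (sqrt(2) * pi * d^2 * P)
lambda = 1.381e-23 * 295 / (sqrt(2) * pi * (3.8e-10)^2 * 28166)
lambda = 2.25454e-07 m
lambda = 225.45 nm

225.45


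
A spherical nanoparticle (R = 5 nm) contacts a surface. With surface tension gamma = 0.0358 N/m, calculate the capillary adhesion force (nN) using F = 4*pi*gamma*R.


Convert radius: R = 5 nm = 5e-09 m
F = 4 * pi * gamma * R
F = 4 * pi * 0.0358 * 5e-09
F = 2.24938e-09 N = 2.2494 nN

2.2494


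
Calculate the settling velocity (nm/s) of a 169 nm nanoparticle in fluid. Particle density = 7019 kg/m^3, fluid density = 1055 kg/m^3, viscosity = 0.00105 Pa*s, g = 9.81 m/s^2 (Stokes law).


Radius R = 169/2 nm = 8.45e-08 m
Density difference = 7019 - 1055 = 5964 kg/m^3
v = 2 * R^2 * (rho_p - rho_f) * g / (9 * eta)
v = 2 * (8.45e-08)^2 * 5964 * 9.81 / (9 * 0.00105)
v = 8.84134e-08 m/s = 88.4134 nm/s

88.4134


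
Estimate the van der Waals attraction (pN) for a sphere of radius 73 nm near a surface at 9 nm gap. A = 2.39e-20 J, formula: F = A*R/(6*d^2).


Convert to SI: R = 73 nm = 7.3e-08 m, d = 9 nm = 9e-09 m
F = A * R / (6 * d^2)
F = 2.39e-20 * 7.3e-08 / (6 * (9e-09)^2)
F = 3.58992e-12 N = 3.59 pN

3.59


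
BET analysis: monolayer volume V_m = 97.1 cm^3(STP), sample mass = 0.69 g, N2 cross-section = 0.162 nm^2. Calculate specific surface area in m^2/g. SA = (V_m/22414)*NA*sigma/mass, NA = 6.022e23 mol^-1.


Number of moles in monolayer = V_m / 22414 = 97.1 / 22414 = 0.00433211
Number of molecules = moles * NA = 0.00433211 * 6.022e23
SA = molecules * sigma / mass
SA = (97.1 / 22414) * 6.022e23 * 0.162e-18 / 0.69
SA = 612.5 m^2/g

612.5


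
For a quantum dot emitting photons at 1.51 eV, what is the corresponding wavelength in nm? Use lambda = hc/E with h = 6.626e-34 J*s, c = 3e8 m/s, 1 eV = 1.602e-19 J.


Convert energy: E = 1.51 eV = 1.51 * 1.602e-19 = 2.41902e-19 J
lambda = h*c / E = 6.626e-34 * 3e8 / 2.41902e-19
lambda = 8.21738e-07 m = 821.7 nm

821.7


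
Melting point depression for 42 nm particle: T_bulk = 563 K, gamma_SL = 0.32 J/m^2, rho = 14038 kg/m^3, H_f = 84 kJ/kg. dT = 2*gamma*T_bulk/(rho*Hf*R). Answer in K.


Radius R = 42/2 = 21 nm = 2.1e-08 m
Convert H_f = 84 kJ/kg = 84000 J/kg
dT = 2 * gamma_SL * T_bulk / (rho * H_f * R)
dT = 2 * 0.32 * 563 / (14038 * 84000 * 2.1e-08)
dT = 14.6 K

14.6


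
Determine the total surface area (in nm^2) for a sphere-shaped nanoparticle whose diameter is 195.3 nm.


Radius r = 195.3/2 = 97.65 nm
Surface area SA = 4 * pi * r^2
SA = 4 * pi * (97.65)^2
SA = 119826.91 nm^2

119826.91


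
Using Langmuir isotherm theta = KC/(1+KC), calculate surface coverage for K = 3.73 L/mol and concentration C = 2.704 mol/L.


Langmuir isotherm: theta = K*C / (1 + K*C)
K*C = 3.73 * 2.704 = 10.08592
theta = 10.08592 / (1 + 10.08592) = 10.08592 / 11.08592
theta = 0.9098

0.9098


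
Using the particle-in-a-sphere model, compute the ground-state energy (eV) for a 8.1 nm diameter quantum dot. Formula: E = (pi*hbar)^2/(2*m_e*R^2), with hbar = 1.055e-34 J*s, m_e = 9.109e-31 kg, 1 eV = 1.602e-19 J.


Radius R = 8.1/2 = 4.05 nm = 4.05e-09 m
E = (pi * 1.055e-34)^2 / (2 * 9.109e-31 * (4.05e-09)^2)
E(J) = 3.67616e-21
E = E(J) / 1.602e-19 = 0.0229 eV

0.0229
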